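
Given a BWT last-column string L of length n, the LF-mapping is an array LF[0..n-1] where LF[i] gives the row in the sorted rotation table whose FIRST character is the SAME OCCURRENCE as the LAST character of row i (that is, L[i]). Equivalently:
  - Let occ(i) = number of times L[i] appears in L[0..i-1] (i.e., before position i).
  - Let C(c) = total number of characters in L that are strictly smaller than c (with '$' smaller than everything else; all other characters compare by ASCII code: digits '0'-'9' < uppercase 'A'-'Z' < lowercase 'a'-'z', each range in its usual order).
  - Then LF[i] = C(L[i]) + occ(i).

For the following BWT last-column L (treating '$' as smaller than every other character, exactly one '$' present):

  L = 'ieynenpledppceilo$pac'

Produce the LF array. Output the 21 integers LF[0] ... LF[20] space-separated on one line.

Answer: 9 5 20 13 6 14 16 11 7 4 17 18 2 8 10 12 15 0 19 1 3

Derivation:
Char counts: '$':1, 'a':1, 'c':2, 'd':1, 'e':4, 'i':2, 'l':2, 'n':2, 'o':1, 'p':4, 'y':1
C (first-col start): C('$')=0, C('a')=1, C('c')=2, C('d')=4, C('e')=5, C('i')=9, C('l')=11, C('n')=13, C('o')=15, C('p')=16, C('y')=20
L[0]='i': occ=0, LF[0]=C('i')+0=9+0=9
L[1]='e': occ=0, LF[1]=C('e')+0=5+0=5
L[2]='y': occ=0, LF[2]=C('y')+0=20+0=20
L[3]='n': occ=0, LF[3]=C('n')+0=13+0=13
L[4]='e': occ=1, LF[4]=C('e')+1=5+1=6
L[5]='n': occ=1, LF[5]=C('n')+1=13+1=14
L[6]='p': occ=0, LF[6]=C('p')+0=16+0=16
L[7]='l': occ=0, LF[7]=C('l')+0=11+0=11
L[8]='e': occ=2, LF[8]=C('e')+2=5+2=7
L[9]='d': occ=0, LF[9]=C('d')+0=4+0=4
L[10]='p': occ=1, LF[10]=C('p')+1=16+1=17
L[11]='p': occ=2, LF[11]=C('p')+2=16+2=18
L[12]='c': occ=0, LF[12]=C('c')+0=2+0=2
L[13]='e': occ=3, LF[13]=C('e')+3=5+3=8
L[14]='i': occ=1, LF[14]=C('i')+1=9+1=10
L[15]='l': occ=1, LF[15]=C('l')+1=11+1=12
L[16]='o': occ=0, LF[16]=C('o')+0=15+0=15
L[17]='$': occ=0, LF[17]=C('$')+0=0+0=0
L[18]='p': occ=3, LF[18]=C('p')+3=16+3=19
L[19]='a': occ=0, LF[19]=C('a')+0=1+0=1
L[20]='c': occ=1, LF[20]=C('c')+1=2+1=3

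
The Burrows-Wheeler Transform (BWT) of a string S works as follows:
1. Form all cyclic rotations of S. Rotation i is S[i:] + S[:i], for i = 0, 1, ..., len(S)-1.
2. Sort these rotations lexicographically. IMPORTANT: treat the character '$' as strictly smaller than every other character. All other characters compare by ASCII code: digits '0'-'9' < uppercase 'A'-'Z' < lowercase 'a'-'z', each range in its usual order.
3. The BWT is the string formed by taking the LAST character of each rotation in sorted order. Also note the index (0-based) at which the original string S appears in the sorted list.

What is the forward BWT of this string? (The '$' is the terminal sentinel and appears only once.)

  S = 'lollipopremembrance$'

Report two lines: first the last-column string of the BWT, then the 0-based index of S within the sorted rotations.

Answer: ermncmrllo$eealpiobp
10

Derivation:
All 20 rotations (rotation i = S[i:]+S[:i]):
  rot[0] = lollipopremembrance$
  rot[1] = ollipopremembrance$l
  rot[2] = llipopremembrance$lo
  rot[3] = lipopremembrance$lol
  rot[4] = ipopremembrance$loll
  rot[5] = popremembrance$lolli
  rot[6] = opremembrance$lollip
  rot[7] = premembrance$lollipo
  rot[8] = remembrance$lollipop
  rot[9] = emembrance$lollipopr
  rot[10] = membrance$lollipopre
  rot[11] = embrance$lollipoprem
  rot[12] = mbrance$lollipopreme
  rot[13] = brance$lollipopremem
  rot[14] = rance$lollipoprememb
  rot[15] = ance$lollipopremembr
  rot[16] = nce$lollipopremembra
  rot[17] = ce$lollipopremembran
  rot[18] = e$lollipopremembranc
  rot[19] = $lollipopremembrance
Sorted (with $ < everything):
  sorted[0] = $lollipopremembrance  (last char: 'e')
  sorted[1] = ance$lollipopremembr  (last char: 'r')
  sorted[2] = brance$lollipopremem  (last char: 'm')
  sorted[3] = ce$lollipopremembran  (last char: 'n')
  sorted[4] = e$lollipopremembranc  (last char: 'c')
  sorted[5] = embrance$lollipoprem  (last char: 'm')
  sorted[6] = emembrance$lollipopr  (last char: 'r')
  sorted[7] = ipopremembrance$loll  (last char: 'l')
  sorted[8] = lipopremembrance$lol  (last char: 'l')
  sorted[9] = llipopremembrance$lo  (last char: 'o')
  sorted[10] = lollipopremembrance$  (last char: '$')
  sorted[11] = mbrance$lollipopreme  (last char: 'e')
  sorted[12] = membrance$lollipopre  (last char: 'e')
  sorted[13] = nce$lollipopremembra  (last char: 'a')
  sorted[14] = ollipopremembrance$l  (last char: 'l')
  sorted[15] = opremembrance$lollip  (last char: 'p')
  sorted[16] = popremembrance$lolli  (last char: 'i')
  sorted[17] = premembrance$lollipo  (last char: 'o')
  sorted[18] = rance$lollipoprememb  (last char: 'b')
  sorted[19] = remembrance$lollipop  (last char: 'p')
Last column: ermncmrllo$eealpiobp
Original string S is at sorted index 10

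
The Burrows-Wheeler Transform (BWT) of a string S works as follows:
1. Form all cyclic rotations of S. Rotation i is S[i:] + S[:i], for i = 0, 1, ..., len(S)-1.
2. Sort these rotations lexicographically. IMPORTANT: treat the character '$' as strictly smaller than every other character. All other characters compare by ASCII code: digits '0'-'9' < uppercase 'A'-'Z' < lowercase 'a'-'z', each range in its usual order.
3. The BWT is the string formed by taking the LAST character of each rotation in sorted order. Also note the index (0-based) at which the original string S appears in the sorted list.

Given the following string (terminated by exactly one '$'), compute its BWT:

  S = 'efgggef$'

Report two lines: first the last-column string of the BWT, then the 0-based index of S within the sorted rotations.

Answer: fg$eeggf
2

Derivation:
All 8 rotations (rotation i = S[i:]+S[:i]):
  rot[0] = efgggef$
  rot[1] = fgggef$e
  rot[2] = gggef$ef
  rot[3] = ggef$efg
  rot[4] = gef$efgg
  rot[5] = ef$efggg
  rot[6] = f$efggge
  rot[7] = $efgggef
Sorted (with $ < everything):
  sorted[0] = $efgggef  (last char: 'f')
  sorted[1] = ef$efggg  (last char: 'g')
  sorted[2] = efgggef$  (last char: '$')
  sorted[3] = f$efggge  (last char: 'e')
  sorted[4] = fgggef$e  (last char: 'e')
  sorted[5] = gef$efgg  (last char: 'g')
  sorted[6] = ggef$efg  (last char: 'g')
  sorted[7] = gggef$ef  (last char: 'f')
Last column: fg$eeggf
Original string S is at sorted index 2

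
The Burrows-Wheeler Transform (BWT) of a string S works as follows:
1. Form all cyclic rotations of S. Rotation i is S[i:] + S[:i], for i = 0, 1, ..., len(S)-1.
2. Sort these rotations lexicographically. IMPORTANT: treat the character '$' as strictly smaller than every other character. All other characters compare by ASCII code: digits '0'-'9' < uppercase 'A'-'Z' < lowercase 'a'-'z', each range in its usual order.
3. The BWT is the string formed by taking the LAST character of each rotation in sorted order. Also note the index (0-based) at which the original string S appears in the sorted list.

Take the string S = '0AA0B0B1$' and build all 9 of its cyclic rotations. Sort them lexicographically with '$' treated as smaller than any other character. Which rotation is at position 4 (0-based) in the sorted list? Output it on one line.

All 9 rotations (rotation i = S[i:]+S[:i]):
  rot[0] = 0AA0B0B1$
  rot[1] = AA0B0B1$0
  rot[2] = A0B0B1$0A
  rot[3] = 0B0B1$0AA
  rot[4] = B0B1$0AA0
  rot[5] = 0B1$0AA0B
  rot[6] = B1$0AA0B0
  rot[7] = 1$0AA0B0B
  rot[8] = $0AA0B0B1
Sorted (with $ < everything):
  sorted[0] = $0AA0B0B1
  sorted[1] = 0AA0B0B1$
  sorted[2] = 0B0B1$0AA
  sorted[3] = 0B1$0AA0B
  sorted[4] = 1$0AA0B0B
  sorted[5] = A0B0B1$0A
  sorted[6] = AA0B0B1$0
  sorted[7] = B0B1$0AA0
  sorted[8] = B1$0AA0B0
sorted[4] = 1$0AA0B0B

Answer: 1$0AA0B0B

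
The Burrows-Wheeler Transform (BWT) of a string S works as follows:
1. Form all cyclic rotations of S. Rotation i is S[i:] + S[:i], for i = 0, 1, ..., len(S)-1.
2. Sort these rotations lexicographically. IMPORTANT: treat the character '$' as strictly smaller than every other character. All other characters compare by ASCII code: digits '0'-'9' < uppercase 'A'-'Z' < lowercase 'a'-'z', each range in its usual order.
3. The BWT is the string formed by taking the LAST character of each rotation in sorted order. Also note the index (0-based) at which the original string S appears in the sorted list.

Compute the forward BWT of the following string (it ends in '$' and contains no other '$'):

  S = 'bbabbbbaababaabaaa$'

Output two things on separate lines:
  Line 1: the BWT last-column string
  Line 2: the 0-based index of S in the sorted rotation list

Answer: aaabbbababaababb$ba
16

Derivation:
All 19 rotations (rotation i = S[i:]+S[:i]):
  rot[0] = bbabbbbaababaabaaa$
  rot[1] = babbbbaababaabaaa$b
  rot[2] = abbbbaababaabaaa$bb
  rot[3] = bbbbaababaabaaa$bba
  rot[4] = bbbaababaabaaa$bbab
  rot[5] = bbaababaabaaa$bbabb
  rot[6] = baababaabaaa$bbabbb
  rot[7] = aababaabaaa$bbabbbb
  rot[8] = ababaabaaa$bbabbbba
  rot[9] = babaabaaa$bbabbbbaa
  rot[10] = abaabaaa$bbabbbbaab
  rot[11] = baabaaa$bbabbbbaaba
  rot[12] = aabaaa$bbabbbbaabab
  rot[13] = abaaa$bbabbbbaababa
  rot[14] = baaa$bbabbbbaababaa
  rot[15] = aaa$bbabbbbaababaab
  rot[16] = aa$bbabbbbaababaaba
  rot[17] = a$bbabbbbaababaabaa
  rot[18] = $bbabbbbaababaabaaa
Sorted (with $ < everything):
  sorted[0] = $bbabbbbaababaabaaa  (last char: 'a')
  sorted[1] = a$bbabbbbaababaabaa  (last char: 'a')
  sorted[2] = aa$bbabbbbaababaaba  (last char: 'a')
  sorted[3] = aaa$bbabbbbaababaab  (last char: 'b')
  sorted[4] = aabaaa$bbabbbbaabab  (last char: 'b')
  sorted[5] = aababaabaaa$bbabbbb  (last char: 'b')
  sorted[6] = abaaa$bbabbbbaababa  (last char: 'a')
  sorted[7] = abaabaaa$bbabbbbaab  (last char: 'b')
  sorted[8] = ababaabaaa$bbabbbba  (last char: 'a')
  sorted[9] = abbbbaababaabaaa$bb  (last char: 'b')
  sorted[10] = baaa$bbabbbbaababaa  (last char: 'a')
  sorted[11] = baabaaa$bbabbbbaaba  (last char: 'a')
  sorted[12] = baababaabaaa$bbabbb  (last char: 'b')
  sorted[13] = babaabaaa$bbabbbbaa  (last char: 'a')
  sorted[14] = babbbbaababaabaaa$b  (last char: 'b')
  sorted[15] = bbaababaabaaa$bbabb  (last char: 'b')
  sorted[16] = bbabbbbaababaabaaa$  (last char: '$')
  sorted[17] = bbbaababaabaaa$bbab  (last char: 'b')
  sorted[18] = bbbbaababaabaaa$bba  (last char: 'a')
Last column: aaabbbababaababb$ba
Original string S is at sorted index 16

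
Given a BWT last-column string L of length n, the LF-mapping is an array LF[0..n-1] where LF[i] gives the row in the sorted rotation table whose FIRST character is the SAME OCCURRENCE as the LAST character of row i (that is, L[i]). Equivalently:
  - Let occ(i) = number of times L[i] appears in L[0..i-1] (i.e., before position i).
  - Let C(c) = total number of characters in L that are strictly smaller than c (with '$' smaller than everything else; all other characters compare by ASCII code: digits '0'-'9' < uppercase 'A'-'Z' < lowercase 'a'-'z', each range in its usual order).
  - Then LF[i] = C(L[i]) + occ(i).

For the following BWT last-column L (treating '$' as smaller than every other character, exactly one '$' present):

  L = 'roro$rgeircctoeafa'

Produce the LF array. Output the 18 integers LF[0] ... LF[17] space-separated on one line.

Answer: 13 10 14 11 0 15 8 5 9 16 3 4 17 12 6 1 7 2

Derivation:
Char counts: '$':1, 'a':2, 'c':2, 'e':2, 'f':1, 'g':1, 'i':1, 'o':3, 'r':4, 't':1
C (first-col start): C('$')=0, C('a')=1, C('c')=3, C('e')=5, C('f')=7, C('g')=8, C('i')=9, C('o')=10, C('r')=13, C('t')=17
L[0]='r': occ=0, LF[0]=C('r')+0=13+0=13
L[1]='o': occ=0, LF[1]=C('o')+0=10+0=10
L[2]='r': occ=1, LF[2]=C('r')+1=13+1=14
L[3]='o': occ=1, LF[3]=C('o')+1=10+1=11
L[4]='$': occ=0, LF[4]=C('$')+0=0+0=0
L[5]='r': occ=2, LF[5]=C('r')+2=13+2=15
L[6]='g': occ=0, LF[6]=C('g')+0=8+0=8
L[7]='e': occ=0, LF[7]=C('e')+0=5+0=5
L[8]='i': occ=0, LF[8]=C('i')+0=9+0=9
L[9]='r': occ=3, LF[9]=C('r')+3=13+3=16
L[10]='c': occ=0, LF[10]=C('c')+0=3+0=3
L[11]='c': occ=1, LF[11]=C('c')+1=3+1=4
L[12]='t': occ=0, LF[12]=C('t')+0=17+0=17
L[13]='o': occ=2, LF[13]=C('o')+2=10+2=12
L[14]='e': occ=1, LF[14]=C('e')+1=5+1=6
L[15]='a': occ=0, LF[15]=C('a')+0=1+0=1
L[16]='f': occ=0, LF[16]=C('f')+0=7+0=7
L[17]='a': occ=1, LF[17]=C('a')+1=1+1=2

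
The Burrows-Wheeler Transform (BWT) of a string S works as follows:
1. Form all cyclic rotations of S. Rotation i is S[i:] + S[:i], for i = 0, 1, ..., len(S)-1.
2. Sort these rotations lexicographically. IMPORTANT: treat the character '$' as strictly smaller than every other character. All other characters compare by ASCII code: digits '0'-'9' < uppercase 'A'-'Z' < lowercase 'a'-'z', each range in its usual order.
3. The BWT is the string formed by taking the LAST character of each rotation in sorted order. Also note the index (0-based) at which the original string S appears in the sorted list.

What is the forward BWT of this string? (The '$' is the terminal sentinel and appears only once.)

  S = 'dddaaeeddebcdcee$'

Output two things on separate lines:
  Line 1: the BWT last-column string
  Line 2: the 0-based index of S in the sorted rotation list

Answer: edaebddcd$ededeca
9

Derivation:
All 17 rotations (rotation i = S[i:]+S[:i]):
  rot[0] = dddaaeeddebcdcee$
  rot[1] = ddaaeeddebcdcee$d
  rot[2] = daaeeddebcdcee$dd
  rot[3] = aaeeddebcdcee$ddd
  rot[4] = aeeddebcdcee$ddda
  rot[5] = eeddebcdcee$dddaa
  rot[6] = eddebcdcee$dddaae
  rot[7] = ddebcdcee$dddaaee
  rot[8] = debcdcee$dddaaeed
  rot[9] = ebcdcee$dddaaeedd
  rot[10] = bcdcee$dddaaeedde
  rot[11] = cdcee$dddaaeeddeb
  rot[12] = dcee$dddaaeeddebc
  rot[13] = cee$dddaaeeddebcd
  rot[14] = ee$dddaaeeddebcdc
  rot[15] = e$dddaaeeddebcdce
  rot[16] = $dddaaeeddebcdcee
Sorted (with $ < everything):
  sorted[0] = $dddaaeeddebcdcee  (last char: 'e')
  sorted[1] = aaeeddebcdcee$ddd  (last char: 'd')
  sorted[2] = aeeddebcdcee$ddda  (last char: 'a')
  sorted[3] = bcdcee$dddaaeedde  (last char: 'e')
  sorted[4] = cdcee$dddaaeeddeb  (last char: 'b')
  sorted[5] = cee$dddaaeeddebcd  (last char: 'd')
  sorted[6] = daaeeddebcdcee$dd  (last char: 'd')
  sorted[7] = dcee$dddaaeeddebc  (last char: 'c')
  sorted[8] = ddaaeeddebcdcee$d  (last char: 'd')
  sorted[9] = dddaaeeddebcdcee$  (last char: '$')
  sorted[10] = ddebcdcee$dddaaee  (last char: 'e')
  sorted[11] = debcdcee$dddaaeed  (last char: 'd')
  sorted[12] = e$dddaaeeddebcdce  (last char: 'e')
  sorted[13] = ebcdcee$dddaaeedd  (last char: 'd')
  sorted[14] = eddebcdcee$dddaae  (last char: 'e')
  sorted[15] = ee$dddaaeeddebcdc  (last char: 'c')
  sorted[16] = eeddebcdcee$dddaa  (last char: 'a')
Last column: edaebddcd$ededeca
Original string S is at sorted index 9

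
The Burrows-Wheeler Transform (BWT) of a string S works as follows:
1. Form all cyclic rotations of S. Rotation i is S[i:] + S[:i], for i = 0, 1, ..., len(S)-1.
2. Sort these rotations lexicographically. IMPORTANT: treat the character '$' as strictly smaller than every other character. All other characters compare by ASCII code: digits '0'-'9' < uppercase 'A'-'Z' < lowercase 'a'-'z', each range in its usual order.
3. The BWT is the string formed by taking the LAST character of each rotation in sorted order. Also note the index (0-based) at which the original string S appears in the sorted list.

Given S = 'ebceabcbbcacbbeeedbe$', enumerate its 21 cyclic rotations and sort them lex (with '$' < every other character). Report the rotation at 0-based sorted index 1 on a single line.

All 21 rotations (rotation i = S[i:]+S[:i]):
  rot[0] = ebceabcbbcacbbeeedbe$
  rot[1] = bceabcbbcacbbeeedbe$e
  rot[2] = ceabcbbcacbbeeedbe$eb
  rot[3] = eabcbbcacbbeeedbe$ebc
  rot[4] = abcbbcacbbeeedbe$ebce
  rot[5] = bcbbcacbbeeedbe$ebcea
  rot[6] = cbbcacbbeeedbe$ebceab
  rot[7] = bbcacbbeeedbe$ebceabc
  rot[8] = bcacbbeeedbe$ebceabcb
  rot[9] = cacbbeeedbe$ebceabcbb
  rot[10] = acbbeeedbe$ebceabcbbc
  rot[11] = cbbeeedbe$ebceabcbbca
  rot[12] = bbeeedbe$ebceabcbbcac
  rot[13] = beeedbe$ebceabcbbcacb
  rot[14] = eeedbe$ebceabcbbcacbb
  rot[15] = eedbe$ebceabcbbcacbbe
  rot[16] = edbe$ebceabcbbcacbbee
  rot[17] = dbe$ebceabcbbcacbbeee
  rot[18] = be$ebceabcbbcacbbeeed
  rot[19] = e$ebceabcbbcacbbeeedb
  rot[20] = $ebceabcbbcacbbeeedbe
Sorted (with $ < everything):
  sorted[0] = $ebceabcbbcacbbeeedbe
  sorted[1] = abcbbcacbbeeedbe$ebce
  sorted[2] = acbbeeedbe$ebceabcbbc
  sorted[3] = bbcacbbeeedbe$ebceabc
  sorted[4] = bbeeedbe$ebceabcbbcac
  sorted[5] = bcacbbeeedbe$ebceabcb
  sorted[6] = bcbbcacbbeeedbe$ebcea
  sorted[7] = bceabcbbcacbbeeedbe$e
  sorted[8] = be$ebceabcbbcacbbeeed
  sorted[9] = beeedbe$ebceabcbbcacb
  sorted[10] = cacbbeeedbe$ebceabcbb
  sorted[11] = cbbcacbbeeedbe$ebceab
  sorted[12] = cbbeeedbe$ebceabcbbca
  sorted[13] = ceabcbbcacbbeeedbe$eb
  sorted[14] = dbe$ebceabcbbcacbbeee
  sorted[15] = e$ebceabcbbcacbbeeedb
  sorted[16] = eabcbbcacbbeeedbe$ebc
  sorted[17] = ebceabcbbcacbbeeedbe$
  sorted[18] = edbe$ebceabcbbcacbbee
  sorted[19] = eedbe$ebceabcbbcacbbe
  sorted[20] = eeedbe$ebceabcbbcacbb
sorted[1] = abcbbcacbbeeedbe$ebce

Answer: abcbbcacbbeeedbe$ebce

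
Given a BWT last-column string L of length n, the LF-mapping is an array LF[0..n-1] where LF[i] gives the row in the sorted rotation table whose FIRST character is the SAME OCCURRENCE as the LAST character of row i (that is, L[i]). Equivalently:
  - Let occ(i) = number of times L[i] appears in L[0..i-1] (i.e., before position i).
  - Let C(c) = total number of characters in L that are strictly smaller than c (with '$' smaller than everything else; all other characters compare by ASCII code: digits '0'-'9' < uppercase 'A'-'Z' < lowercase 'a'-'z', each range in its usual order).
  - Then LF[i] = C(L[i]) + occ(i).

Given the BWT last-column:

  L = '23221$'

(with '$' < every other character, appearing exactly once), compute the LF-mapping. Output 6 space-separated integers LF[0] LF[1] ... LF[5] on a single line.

Char counts: '$':1, '1':1, '2':3, '3':1
C (first-col start): C('$')=0, C('1')=1, C('2')=2, C('3')=5
L[0]='2': occ=0, LF[0]=C('2')+0=2+0=2
L[1]='3': occ=0, LF[1]=C('3')+0=5+0=5
L[2]='2': occ=1, LF[2]=C('2')+1=2+1=3
L[3]='2': occ=2, LF[3]=C('2')+2=2+2=4
L[4]='1': occ=0, LF[4]=C('1')+0=1+0=1
L[5]='$': occ=0, LF[5]=C('$')+0=0+0=0

Answer: 2 5 3 4 1 0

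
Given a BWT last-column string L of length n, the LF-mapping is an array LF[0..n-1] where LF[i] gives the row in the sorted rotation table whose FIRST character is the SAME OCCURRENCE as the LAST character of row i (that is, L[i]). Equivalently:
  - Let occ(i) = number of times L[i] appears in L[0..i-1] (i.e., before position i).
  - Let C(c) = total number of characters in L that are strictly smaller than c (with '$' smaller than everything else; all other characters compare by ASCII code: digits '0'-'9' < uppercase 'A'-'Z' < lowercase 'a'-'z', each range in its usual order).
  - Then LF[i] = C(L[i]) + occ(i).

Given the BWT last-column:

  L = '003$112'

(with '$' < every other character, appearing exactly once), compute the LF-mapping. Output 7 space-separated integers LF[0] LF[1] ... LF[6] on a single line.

Char counts: '$':1, '0':2, '1':2, '2':1, '3':1
C (first-col start): C('$')=0, C('0')=1, C('1')=3, C('2')=5, C('3')=6
L[0]='0': occ=0, LF[0]=C('0')+0=1+0=1
L[1]='0': occ=1, LF[1]=C('0')+1=1+1=2
L[2]='3': occ=0, LF[2]=C('3')+0=6+0=6
L[3]='$': occ=0, LF[3]=C('$')+0=0+0=0
L[4]='1': occ=0, LF[4]=C('1')+0=3+0=3
L[5]='1': occ=1, LF[5]=C('1')+1=3+1=4
L[6]='2': occ=0, LF[6]=C('2')+0=5+0=5

Answer: 1 2 6 0 3 4 5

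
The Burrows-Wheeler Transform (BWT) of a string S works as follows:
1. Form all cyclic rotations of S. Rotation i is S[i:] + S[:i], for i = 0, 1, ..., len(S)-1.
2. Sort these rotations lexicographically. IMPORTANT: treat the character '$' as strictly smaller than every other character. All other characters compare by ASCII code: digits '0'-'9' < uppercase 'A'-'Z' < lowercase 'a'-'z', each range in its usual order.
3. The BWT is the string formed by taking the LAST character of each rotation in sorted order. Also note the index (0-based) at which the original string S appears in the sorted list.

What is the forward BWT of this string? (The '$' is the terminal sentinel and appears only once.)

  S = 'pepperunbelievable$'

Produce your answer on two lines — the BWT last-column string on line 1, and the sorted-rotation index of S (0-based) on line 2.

Answer: evnalbppilbeu$peere
13

Derivation:
All 19 rotations (rotation i = S[i:]+S[:i]):
  rot[0] = pepperunbelievable$
  rot[1] = epperunbelievable$p
  rot[2] = pperunbelievable$pe
  rot[3] = perunbelievable$pep
  rot[4] = erunbelievable$pepp
  rot[5] = runbelievable$peppe
  rot[6] = unbelievable$pepper
  rot[7] = nbelievable$pepperu
  rot[8] = believable$pepperun
  rot[9] = elievable$pepperunb
  rot[10] = lievable$pepperunbe
  rot[11] = ievable$pepperunbel
  rot[12] = evable$pepperunbeli
  rot[13] = vable$pepperunbelie
  rot[14] = able$pepperunbeliev
  rot[15] = ble$pepperunbelieva
  rot[16] = le$pepperunbelievab
  rot[17] = e$pepperunbelievabl
  rot[18] = $pepperunbelievable
Sorted (with $ < everything):
  sorted[0] = $pepperunbelievable  (last char: 'e')
  sorted[1] = able$pepperunbeliev  (last char: 'v')
  sorted[2] = believable$pepperun  (last char: 'n')
  sorted[3] = ble$pepperunbelieva  (last char: 'a')
  sorted[4] = e$pepperunbelievabl  (last char: 'l')
  sorted[5] = elievable$pepperunb  (last char: 'b')
  sorted[6] = epperunbelievable$p  (last char: 'p')
  sorted[7] = erunbelievable$pepp  (last char: 'p')
  sorted[8] = evable$pepperunbeli  (last char: 'i')
  sorted[9] = ievable$pepperunbel  (last char: 'l')
  sorted[10] = le$pepperunbelievab  (last char: 'b')
  sorted[11] = lievable$pepperunbe  (last char: 'e')
  sorted[12] = nbelievable$pepperu  (last char: 'u')
  sorted[13] = pepperunbelievable$  (last char: '$')
  sorted[14] = perunbelievable$pep  (last char: 'p')
  sorted[15] = pperunbelievable$pe  (last char: 'e')
  sorted[16] = runbelievable$peppe  (last char: 'e')
  sorted[17] = unbelievable$pepper  (last char: 'r')
  sorted[18] = vable$pepperunbelie  (last char: 'e')
Last column: evnalbppilbeu$peere
Original string S is at sorted index 13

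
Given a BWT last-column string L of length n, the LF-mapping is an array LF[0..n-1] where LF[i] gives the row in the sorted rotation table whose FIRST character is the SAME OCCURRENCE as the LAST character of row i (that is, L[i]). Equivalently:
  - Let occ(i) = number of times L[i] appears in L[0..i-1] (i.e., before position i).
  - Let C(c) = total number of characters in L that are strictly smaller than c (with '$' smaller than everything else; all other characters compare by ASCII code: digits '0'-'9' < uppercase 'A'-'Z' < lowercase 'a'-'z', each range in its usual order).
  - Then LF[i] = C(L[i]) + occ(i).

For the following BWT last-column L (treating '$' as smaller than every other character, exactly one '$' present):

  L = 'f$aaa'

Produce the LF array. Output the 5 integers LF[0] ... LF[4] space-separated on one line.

Answer: 4 0 1 2 3

Derivation:
Char counts: '$':1, 'a':3, 'f':1
C (first-col start): C('$')=0, C('a')=1, C('f')=4
L[0]='f': occ=0, LF[0]=C('f')+0=4+0=4
L[1]='$': occ=0, LF[1]=C('$')+0=0+0=0
L[2]='a': occ=0, LF[2]=C('a')+0=1+0=1
L[3]='a': occ=1, LF[3]=C('a')+1=1+1=2
L[4]='a': occ=2, LF[4]=C('a')+2=1+2=3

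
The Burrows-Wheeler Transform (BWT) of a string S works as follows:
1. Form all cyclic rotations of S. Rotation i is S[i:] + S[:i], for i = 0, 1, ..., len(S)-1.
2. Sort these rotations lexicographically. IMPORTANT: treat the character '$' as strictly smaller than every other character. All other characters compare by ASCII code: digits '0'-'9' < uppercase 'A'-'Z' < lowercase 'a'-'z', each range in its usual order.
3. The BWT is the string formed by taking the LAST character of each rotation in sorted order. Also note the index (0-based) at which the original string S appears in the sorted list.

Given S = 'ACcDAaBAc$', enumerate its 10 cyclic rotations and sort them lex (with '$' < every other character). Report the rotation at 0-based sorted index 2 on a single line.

All 10 rotations (rotation i = S[i:]+S[:i]):
  rot[0] = ACcDAaBAc$
  rot[1] = CcDAaBAc$A
  rot[2] = cDAaBAc$AC
  rot[3] = DAaBAc$ACc
  rot[4] = AaBAc$ACcD
  rot[5] = aBAc$ACcDA
  rot[6] = BAc$ACcDAa
  rot[7] = Ac$ACcDAaB
  rot[8] = c$ACcDAaBA
  rot[9] = $ACcDAaBAc
Sorted (with $ < everything):
  sorted[0] = $ACcDAaBAc
  sorted[1] = ACcDAaBAc$
  sorted[2] = AaBAc$ACcD
  sorted[3] = Ac$ACcDAaB
  sorted[4] = BAc$ACcDAa
  sorted[5] = CcDAaBAc$A
  sorted[6] = DAaBAc$ACc
  sorted[7] = aBAc$ACcDA
  sorted[8] = c$ACcDAaBA
  sorted[9] = cDAaBAc$AC
sorted[2] = AaBAc$ACcD

Answer: AaBAc$ACcD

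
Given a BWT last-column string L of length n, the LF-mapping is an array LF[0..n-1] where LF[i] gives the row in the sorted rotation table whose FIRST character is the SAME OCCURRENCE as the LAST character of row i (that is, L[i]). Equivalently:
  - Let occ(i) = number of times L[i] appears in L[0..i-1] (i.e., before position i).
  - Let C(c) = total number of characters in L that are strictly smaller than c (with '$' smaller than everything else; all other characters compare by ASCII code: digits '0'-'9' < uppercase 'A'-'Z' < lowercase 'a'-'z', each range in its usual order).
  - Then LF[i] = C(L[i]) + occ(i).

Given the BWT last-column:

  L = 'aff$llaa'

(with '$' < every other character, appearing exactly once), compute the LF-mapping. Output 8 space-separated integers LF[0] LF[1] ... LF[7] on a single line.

Char counts: '$':1, 'a':3, 'f':2, 'l':2
C (first-col start): C('$')=0, C('a')=1, C('f')=4, C('l')=6
L[0]='a': occ=0, LF[0]=C('a')+0=1+0=1
L[1]='f': occ=0, LF[1]=C('f')+0=4+0=4
L[2]='f': occ=1, LF[2]=C('f')+1=4+1=5
L[3]='$': occ=0, LF[3]=C('$')+0=0+0=0
L[4]='l': occ=0, LF[4]=C('l')+0=6+0=6
L[5]='l': occ=1, LF[5]=C('l')+1=6+1=7
L[6]='a': occ=1, LF[6]=C('a')+1=1+1=2
L[7]='a': occ=2, LF[7]=C('a')+2=1+2=3

Answer: 1 4 5 0 6 7 2 3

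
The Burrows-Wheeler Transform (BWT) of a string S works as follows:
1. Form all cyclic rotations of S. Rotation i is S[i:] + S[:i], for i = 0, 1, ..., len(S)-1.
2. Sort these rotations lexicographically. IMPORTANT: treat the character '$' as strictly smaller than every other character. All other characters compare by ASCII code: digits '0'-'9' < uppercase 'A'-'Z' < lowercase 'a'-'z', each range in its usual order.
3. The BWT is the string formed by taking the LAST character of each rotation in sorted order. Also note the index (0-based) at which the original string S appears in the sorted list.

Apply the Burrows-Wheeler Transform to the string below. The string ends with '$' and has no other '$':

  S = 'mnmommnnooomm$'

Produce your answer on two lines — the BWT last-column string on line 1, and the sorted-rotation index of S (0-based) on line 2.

Answer: mmoo$mnmmnomon
4

Derivation:
All 14 rotations (rotation i = S[i:]+S[:i]):
  rot[0] = mnmommnnooomm$
  rot[1] = nmommnnooomm$m
  rot[2] = mommnnooomm$mn
  rot[3] = ommnnooomm$mnm
  rot[4] = mmnnooomm$mnmo
  rot[5] = mnnooomm$mnmom
  rot[6] = nnooomm$mnmomm
  rot[7] = nooomm$mnmommn
  rot[8] = ooomm$mnmommnn
  rot[9] = oomm$mnmommnno
  rot[10] = omm$mnmommnnoo
  rot[11] = mm$mnmommnnooo
  rot[12] = m$mnmommnnooom
  rot[13] = $mnmommnnooomm
Sorted (with $ < everything):
  sorted[0] = $mnmommnnooomm  (last char: 'm')
  sorted[1] = m$mnmommnnooom  (last char: 'm')
  sorted[2] = mm$mnmommnnooo  (last char: 'o')
  sorted[3] = mmnnooomm$mnmo  (last char: 'o')
  sorted[4] = mnmommnnooomm$  (last char: '$')
  sorted[5] = mnnooomm$mnmom  (last char: 'm')
  sorted[6] = mommnnooomm$mn  (last char: 'n')
  sorted[7] = nmommnnooomm$m  (last char: 'm')
  sorted[8] = nnooomm$mnmomm  (last char: 'm')
  sorted[9] = nooomm$mnmommn  (last char: 'n')
  sorted[10] = omm$mnmommnnoo  (last char: 'o')
  sorted[11] = ommnnooomm$mnm  (last char: 'm')
  sorted[12] = oomm$mnmommnno  (last char: 'o')
  sorted[13] = ooomm$mnmommnn  (last char: 'n')
Last column: mmoo$mnmmnomon
Original string S is at sorted index 4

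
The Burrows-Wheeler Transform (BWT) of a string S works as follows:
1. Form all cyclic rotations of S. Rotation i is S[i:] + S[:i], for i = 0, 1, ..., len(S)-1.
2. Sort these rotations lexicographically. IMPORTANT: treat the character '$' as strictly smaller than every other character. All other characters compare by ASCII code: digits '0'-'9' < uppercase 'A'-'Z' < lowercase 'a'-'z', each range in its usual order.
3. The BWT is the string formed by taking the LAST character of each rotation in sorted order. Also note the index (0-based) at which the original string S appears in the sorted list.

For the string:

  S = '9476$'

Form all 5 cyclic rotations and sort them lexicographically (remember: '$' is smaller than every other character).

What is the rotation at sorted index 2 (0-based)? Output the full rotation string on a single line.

All 5 rotations (rotation i = S[i:]+S[:i]):
  rot[0] = 9476$
  rot[1] = 476$9
  rot[2] = 76$94
  rot[3] = 6$947
  rot[4] = $9476
Sorted (with $ < everything):
  sorted[0] = $9476
  sorted[1] = 476$9
  sorted[2] = 6$947
  sorted[3] = 76$94
  sorted[4] = 9476$
sorted[2] = 6$947

Answer: 6$947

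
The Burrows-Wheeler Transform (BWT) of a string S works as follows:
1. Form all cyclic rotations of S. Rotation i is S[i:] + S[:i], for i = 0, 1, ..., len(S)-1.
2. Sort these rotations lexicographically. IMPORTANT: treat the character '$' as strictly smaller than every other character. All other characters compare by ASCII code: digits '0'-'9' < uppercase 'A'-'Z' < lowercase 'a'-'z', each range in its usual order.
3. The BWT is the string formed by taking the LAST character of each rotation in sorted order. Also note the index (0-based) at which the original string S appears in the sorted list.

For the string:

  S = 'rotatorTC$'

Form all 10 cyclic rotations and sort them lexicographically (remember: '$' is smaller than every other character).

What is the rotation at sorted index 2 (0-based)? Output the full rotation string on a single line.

All 10 rotations (rotation i = S[i:]+S[:i]):
  rot[0] = rotatorTC$
  rot[1] = otatorTC$r
  rot[2] = tatorTC$ro
  rot[3] = atorTC$rot
  rot[4] = torTC$rota
  rot[5] = orTC$rotat
  rot[6] = rTC$rotato
  rot[7] = TC$rotator
  rot[8] = C$rotatorT
  rot[9] = $rotatorTC
Sorted (with $ < everything):
  sorted[0] = $rotatorTC
  sorted[1] = C$rotatorT
  sorted[2] = TC$rotator
  sorted[3] = atorTC$rot
  sorted[4] = orTC$rotat
  sorted[5] = otatorTC$r
  sorted[6] = rTC$rotato
  sorted[7] = rotatorTC$
  sorted[8] = tatorTC$ro
  sorted[9] = torTC$rota
sorted[2] = TC$rotator

Answer: TC$rotator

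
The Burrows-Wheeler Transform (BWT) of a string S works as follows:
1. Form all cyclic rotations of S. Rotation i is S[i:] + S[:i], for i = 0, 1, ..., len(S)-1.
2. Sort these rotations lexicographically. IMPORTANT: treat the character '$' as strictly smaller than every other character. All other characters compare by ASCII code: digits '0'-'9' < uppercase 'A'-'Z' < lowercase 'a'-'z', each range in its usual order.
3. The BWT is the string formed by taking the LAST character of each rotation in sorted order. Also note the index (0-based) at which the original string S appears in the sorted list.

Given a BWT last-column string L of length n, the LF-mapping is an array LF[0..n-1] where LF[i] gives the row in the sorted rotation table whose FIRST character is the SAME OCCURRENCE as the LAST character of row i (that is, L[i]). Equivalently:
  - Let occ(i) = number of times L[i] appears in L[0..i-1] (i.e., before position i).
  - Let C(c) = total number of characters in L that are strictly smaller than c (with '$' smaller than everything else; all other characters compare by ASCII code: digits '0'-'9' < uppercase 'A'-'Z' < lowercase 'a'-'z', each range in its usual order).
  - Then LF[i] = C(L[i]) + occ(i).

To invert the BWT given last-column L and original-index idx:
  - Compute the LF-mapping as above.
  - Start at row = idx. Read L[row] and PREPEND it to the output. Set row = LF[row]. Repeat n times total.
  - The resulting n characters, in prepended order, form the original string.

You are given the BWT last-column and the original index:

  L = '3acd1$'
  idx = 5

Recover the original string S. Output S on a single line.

LF mapping: 2 3 4 5 1 0
Walk LF starting at row 5, prepending L[row]:
  step 1: row=5, L[5]='$', prepend. Next row=LF[5]=0
  step 2: row=0, L[0]='3', prepend. Next row=LF[0]=2
  step 3: row=2, L[2]='c', prepend. Next row=LF[2]=4
  step 4: row=4, L[4]='1', prepend. Next row=LF[4]=1
  step 5: row=1, L[1]='a', prepend. Next row=LF[1]=3
  step 6: row=3, L[3]='d', prepend. Next row=LF[3]=5
Reversed output: da1c3$

Answer: da1c3$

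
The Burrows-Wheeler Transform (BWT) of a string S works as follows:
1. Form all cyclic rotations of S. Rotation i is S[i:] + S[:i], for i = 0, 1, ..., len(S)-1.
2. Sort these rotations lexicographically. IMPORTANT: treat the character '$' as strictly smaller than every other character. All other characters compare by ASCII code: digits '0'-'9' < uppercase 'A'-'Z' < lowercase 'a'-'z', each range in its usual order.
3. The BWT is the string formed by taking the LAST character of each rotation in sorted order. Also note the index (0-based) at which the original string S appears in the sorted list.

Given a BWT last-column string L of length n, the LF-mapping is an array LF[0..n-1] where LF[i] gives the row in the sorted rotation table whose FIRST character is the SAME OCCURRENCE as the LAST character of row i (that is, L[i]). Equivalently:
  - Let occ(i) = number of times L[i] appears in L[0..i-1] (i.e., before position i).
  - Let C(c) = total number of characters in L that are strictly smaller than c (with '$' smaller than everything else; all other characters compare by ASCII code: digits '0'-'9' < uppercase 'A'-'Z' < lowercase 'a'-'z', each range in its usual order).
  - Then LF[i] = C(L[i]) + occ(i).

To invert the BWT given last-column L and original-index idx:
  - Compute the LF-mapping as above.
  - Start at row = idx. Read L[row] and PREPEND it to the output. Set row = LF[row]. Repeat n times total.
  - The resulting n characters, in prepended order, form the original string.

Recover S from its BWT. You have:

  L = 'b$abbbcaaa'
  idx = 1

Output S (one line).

LF mapping: 5 0 1 6 7 8 9 2 3 4
Walk LF starting at row 1, prepending L[row]:
  step 1: row=1, L[1]='$', prepend. Next row=LF[1]=0
  step 2: row=0, L[0]='b', prepend. Next row=LF[0]=5
  step 3: row=5, L[5]='b', prepend. Next row=LF[5]=8
  step 4: row=8, L[8]='a', prepend. Next row=LF[8]=3
  step 5: row=3, L[3]='b', prepend. Next row=LF[3]=6
  step 6: row=6, L[6]='c', prepend. Next row=LF[6]=9
  step 7: row=9, L[9]='a', prepend. Next row=LF[9]=4
  step 8: row=4, L[4]='b', prepend. Next row=LF[4]=7
  step 9: row=7, L[7]='a', prepend. Next row=LF[7]=2
  step 10: row=2, L[2]='a', prepend. Next row=LF[2]=1
Reversed output: aabacbabb$

Answer: aabacbabb$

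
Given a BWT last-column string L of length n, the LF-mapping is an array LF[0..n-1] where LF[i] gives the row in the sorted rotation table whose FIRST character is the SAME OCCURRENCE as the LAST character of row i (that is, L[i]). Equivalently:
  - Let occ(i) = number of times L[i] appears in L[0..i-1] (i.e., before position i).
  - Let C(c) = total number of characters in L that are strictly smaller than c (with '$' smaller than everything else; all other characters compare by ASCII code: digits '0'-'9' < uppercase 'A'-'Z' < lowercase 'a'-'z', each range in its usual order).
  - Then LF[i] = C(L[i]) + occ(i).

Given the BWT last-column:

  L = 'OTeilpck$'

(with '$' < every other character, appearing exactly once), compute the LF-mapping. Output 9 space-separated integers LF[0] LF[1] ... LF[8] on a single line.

Char counts: '$':1, 'O':1, 'T':1, 'c':1, 'e':1, 'i':1, 'k':1, 'l':1, 'p':1
C (first-col start): C('$')=0, C('O')=1, C('T')=2, C('c')=3, C('e')=4, C('i')=5, C('k')=6, C('l')=7, C('p')=8
L[0]='O': occ=0, LF[0]=C('O')+0=1+0=1
L[1]='T': occ=0, LF[1]=C('T')+0=2+0=2
L[2]='e': occ=0, LF[2]=C('e')+0=4+0=4
L[3]='i': occ=0, LF[3]=C('i')+0=5+0=5
L[4]='l': occ=0, LF[4]=C('l')+0=7+0=7
L[5]='p': occ=0, LF[5]=C('p')+0=8+0=8
L[6]='c': occ=0, LF[6]=C('c')+0=3+0=3
L[7]='k': occ=0, LF[7]=C('k')+0=6+0=6
L[8]='$': occ=0, LF[8]=C('$')+0=0+0=0

Answer: 1 2 4 5 7 8 3 6 0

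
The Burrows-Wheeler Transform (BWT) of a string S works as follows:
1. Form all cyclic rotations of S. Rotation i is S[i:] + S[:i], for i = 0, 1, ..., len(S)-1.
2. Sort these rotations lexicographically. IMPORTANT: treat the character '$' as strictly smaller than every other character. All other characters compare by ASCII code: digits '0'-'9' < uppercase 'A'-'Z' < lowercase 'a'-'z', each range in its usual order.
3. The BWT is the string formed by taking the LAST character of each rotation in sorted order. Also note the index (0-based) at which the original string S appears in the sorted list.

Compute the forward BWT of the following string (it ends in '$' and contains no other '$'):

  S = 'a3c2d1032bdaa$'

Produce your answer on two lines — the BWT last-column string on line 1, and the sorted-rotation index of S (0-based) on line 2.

Answer: a1d3c0aa$d232b
8

Derivation:
All 14 rotations (rotation i = S[i:]+S[:i]):
  rot[0] = a3c2d1032bdaa$
  rot[1] = 3c2d1032bdaa$a
  rot[2] = c2d1032bdaa$a3
  rot[3] = 2d1032bdaa$a3c
  rot[4] = d1032bdaa$a3c2
  rot[5] = 1032bdaa$a3c2d
  rot[6] = 032bdaa$a3c2d1
  rot[7] = 32bdaa$a3c2d10
  rot[8] = 2bdaa$a3c2d103
  rot[9] = bdaa$a3c2d1032
  rot[10] = daa$a3c2d1032b
  rot[11] = aa$a3c2d1032bd
  rot[12] = a$a3c2d1032bda
  rot[13] = $a3c2d1032bdaa
Sorted (with $ < everything):
  sorted[0] = $a3c2d1032bdaa  (last char: 'a')
  sorted[1] = 032bdaa$a3c2d1  (last char: '1')
  sorted[2] = 1032bdaa$a3c2d  (last char: 'd')
  sorted[3] = 2bdaa$a3c2d103  (last char: '3')
  sorted[4] = 2d1032bdaa$a3c  (last char: 'c')
  sorted[5] = 32bdaa$a3c2d10  (last char: '0')
  sorted[6] = 3c2d1032bdaa$a  (last char: 'a')
  sorted[7] = a$a3c2d1032bda  (last char: 'a')
  sorted[8] = a3c2d1032bdaa$  (last char: '$')
  sorted[9] = aa$a3c2d1032bd  (last char: 'd')
  sorted[10] = bdaa$a3c2d1032  (last char: '2')
  sorted[11] = c2d1032bdaa$a3  (last char: '3')
  sorted[12] = d1032bdaa$a3c2  (last char: '2')
  sorted[13] = daa$a3c2d1032b  (last char: 'b')
Last column: a1d3c0aa$d232b
Original string S is at sorted index 8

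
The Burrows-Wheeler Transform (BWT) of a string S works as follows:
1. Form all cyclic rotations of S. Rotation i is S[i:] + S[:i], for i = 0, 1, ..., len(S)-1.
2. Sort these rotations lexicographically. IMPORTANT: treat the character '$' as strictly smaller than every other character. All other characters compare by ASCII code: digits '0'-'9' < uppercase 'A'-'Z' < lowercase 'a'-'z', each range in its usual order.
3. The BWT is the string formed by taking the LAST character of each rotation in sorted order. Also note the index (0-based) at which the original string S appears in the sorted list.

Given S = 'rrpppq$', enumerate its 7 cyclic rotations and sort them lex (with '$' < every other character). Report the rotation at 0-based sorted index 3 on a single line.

Answer: pq$rrpp

Derivation:
All 7 rotations (rotation i = S[i:]+S[:i]):
  rot[0] = rrpppq$
  rot[1] = rpppq$r
  rot[2] = pppq$rr
  rot[3] = ppq$rrp
  rot[4] = pq$rrpp
  rot[5] = q$rrppp
  rot[6] = $rrpppq
Sorted (with $ < everything):
  sorted[0] = $rrpppq
  sorted[1] = pppq$rr
  sorted[2] = ppq$rrp
  sorted[3] = pq$rrpp
  sorted[4] = q$rrppp
  sorted[5] = rpppq$r
  sorted[6] = rrpppq$
sorted[3] = pq$rrpp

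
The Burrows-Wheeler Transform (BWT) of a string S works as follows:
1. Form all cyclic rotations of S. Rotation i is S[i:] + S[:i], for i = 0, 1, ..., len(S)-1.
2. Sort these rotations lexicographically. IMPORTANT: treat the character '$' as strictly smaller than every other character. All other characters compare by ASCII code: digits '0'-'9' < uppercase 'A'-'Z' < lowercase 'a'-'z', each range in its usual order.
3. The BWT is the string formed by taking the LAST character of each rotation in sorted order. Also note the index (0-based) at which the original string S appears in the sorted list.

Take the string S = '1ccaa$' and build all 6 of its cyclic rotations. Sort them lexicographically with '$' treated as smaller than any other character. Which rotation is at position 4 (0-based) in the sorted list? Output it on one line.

All 6 rotations (rotation i = S[i:]+S[:i]):
  rot[0] = 1ccaa$
  rot[1] = ccaa$1
  rot[2] = caa$1c
  rot[3] = aa$1cc
  rot[4] = a$1cca
  rot[5] = $1ccaa
Sorted (with $ < everything):
  sorted[0] = $1ccaa
  sorted[1] = 1ccaa$
  sorted[2] = a$1cca
  sorted[3] = aa$1cc
  sorted[4] = caa$1c
  sorted[5] = ccaa$1
sorted[4] = caa$1c

Answer: caa$1c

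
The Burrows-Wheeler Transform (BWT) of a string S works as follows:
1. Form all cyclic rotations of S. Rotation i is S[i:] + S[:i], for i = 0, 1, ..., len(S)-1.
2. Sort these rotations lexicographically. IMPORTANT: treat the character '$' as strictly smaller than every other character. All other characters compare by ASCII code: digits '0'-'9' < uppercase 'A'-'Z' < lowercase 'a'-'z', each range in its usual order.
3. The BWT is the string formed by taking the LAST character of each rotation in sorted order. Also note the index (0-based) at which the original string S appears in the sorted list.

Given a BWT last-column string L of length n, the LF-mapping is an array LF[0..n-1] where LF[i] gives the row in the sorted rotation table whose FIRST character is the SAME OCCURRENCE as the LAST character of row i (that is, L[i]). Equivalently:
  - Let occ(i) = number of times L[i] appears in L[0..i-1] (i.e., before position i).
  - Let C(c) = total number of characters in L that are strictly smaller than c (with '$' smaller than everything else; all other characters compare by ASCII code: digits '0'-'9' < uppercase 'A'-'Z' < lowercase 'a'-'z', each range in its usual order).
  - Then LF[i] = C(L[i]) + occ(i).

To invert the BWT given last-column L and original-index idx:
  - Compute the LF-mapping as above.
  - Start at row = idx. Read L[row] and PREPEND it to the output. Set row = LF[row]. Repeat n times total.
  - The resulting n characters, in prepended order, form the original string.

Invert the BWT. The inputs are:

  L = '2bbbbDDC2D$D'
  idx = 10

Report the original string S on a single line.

LF mapping: 1 8 9 10 11 4 5 3 2 6 0 7
Walk LF starting at row 10, prepending L[row]:
  step 1: row=10, L[10]='$', prepend. Next row=LF[10]=0
  step 2: row=0, L[0]='2', prepend. Next row=LF[0]=1
  step 3: row=1, L[1]='b', prepend. Next row=LF[1]=8
  step 4: row=8, L[8]='2', prepend. Next row=LF[8]=2
  step 5: row=2, L[2]='b', prepend. Next row=LF[2]=9
  step 6: row=9, L[9]='D', prepend. Next row=LF[9]=6
  step 7: row=6, L[6]='D', prepend. Next row=LF[6]=5
  step 8: row=5, L[5]='D', prepend. Next row=LF[5]=4
  step 9: row=4, L[4]='b', prepend. Next row=LF[4]=11
  step 10: row=11, L[11]='D', prepend. Next row=LF[11]=7
  step 11: row=7, L[7]='C', prepend. Next row=LF[7]=3
  step 12: row=3, L[3]='b', prepend. Next row=LF[3]=10
Reversed output: bCDbDDDb2b2$

Answer: bCDbDDDb2b2$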